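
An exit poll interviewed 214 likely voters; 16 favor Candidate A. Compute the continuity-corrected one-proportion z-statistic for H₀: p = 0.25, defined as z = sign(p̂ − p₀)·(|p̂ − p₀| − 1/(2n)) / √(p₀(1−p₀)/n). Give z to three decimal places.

Sample proportion p̂ = 16/214 = 0.07477. p̂ − p₀ = -0.175234.
Continuity correction 1/(2n) = 1/428 = 0.002336.
Corrected numerator: |-0.175234| − 0.002336 = 0.172898.
SE₀ = √(0.25·0.75/214) = 0.029600.
z = −0.172898/0.029600 = -5.841.

z = -5.841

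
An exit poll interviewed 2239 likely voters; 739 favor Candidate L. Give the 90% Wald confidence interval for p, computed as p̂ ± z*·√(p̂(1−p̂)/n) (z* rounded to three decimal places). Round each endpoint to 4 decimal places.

(0.3137, 0.3464)

p̂ = 739/2239 = 0.33006.
SE(p̂) = √(0.33006·0.66994/2239) = 0.009938.
The 90% critical value is z* = 1.645.
Margin of error: 1.645 × 0.009938 = 0.01635.
CI: 0.33006 ± 0.01635 = (0.3137, 0.3464).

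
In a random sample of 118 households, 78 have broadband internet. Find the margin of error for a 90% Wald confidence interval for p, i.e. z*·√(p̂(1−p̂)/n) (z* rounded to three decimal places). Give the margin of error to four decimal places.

ME = 0.0717

Sample proportion p̂ = 78/118 = 0.66102.
Standard error of p̂: √(0.224074/118) = √0.001898928 = 0.043577.
The 90% critical value is z* = 1.645.
So ME = 0.0717.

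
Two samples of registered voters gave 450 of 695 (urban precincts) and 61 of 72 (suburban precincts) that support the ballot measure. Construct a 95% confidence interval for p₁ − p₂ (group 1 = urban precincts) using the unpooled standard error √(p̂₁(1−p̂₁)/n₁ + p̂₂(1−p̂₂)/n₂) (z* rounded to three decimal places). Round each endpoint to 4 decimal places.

p̂₁ = 0.64748, p̂₂ = 0.84722, so the observed difference is -0.19974.
SE = √(0.000328416 + 0.001797732) = √0.002126148 = 0.046110.
z* = 1.960 at the 95% level. Margin of error = 0.09038.
So the interval runs from -0.2901 to -0.1094.

(-0.2901, -0.1094)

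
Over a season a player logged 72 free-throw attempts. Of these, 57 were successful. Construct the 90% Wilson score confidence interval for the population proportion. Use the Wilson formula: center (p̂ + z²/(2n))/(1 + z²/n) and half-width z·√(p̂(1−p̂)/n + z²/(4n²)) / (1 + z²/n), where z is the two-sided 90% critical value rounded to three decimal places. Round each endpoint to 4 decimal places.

(0.7031, 0.8591)

p̂ = 57/72 = 0.79167; z = 1.645, so z² = 2.706025.
Denominator 1 + z²/n = 1 + 2.706025/72 = 1.037584.
Center = (0.79167 + 0.018792)/1.037584 = 0.78110.
Radicand: p̂(1−p̂)/n + z²/(4n²) = 0.002290702 + 0.000130499 = 0.002421201.
Half-width = z·√(radicand)/denom = 1.645·0.049206/1.037584 = 0.07801.
So the interval runs from 0.7031 to 0.8591.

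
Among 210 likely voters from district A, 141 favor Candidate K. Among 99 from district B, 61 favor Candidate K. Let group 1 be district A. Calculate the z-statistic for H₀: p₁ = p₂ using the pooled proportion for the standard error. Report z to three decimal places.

z = 0.953

p̂₁ = 141/210 = 0.67143, p̂₂ = 61/99 = 0.61616.
Pooling: p̂ = 202/309 = 0.65372.
Pooled SE = √[0.2263696·0.01486291] ≈ 0.058004.
z = (p̂₁ − p̂₂)/SE = (0.67143 − 0.61616)/0.058004 = 0.05527/0.058004 = 0.953.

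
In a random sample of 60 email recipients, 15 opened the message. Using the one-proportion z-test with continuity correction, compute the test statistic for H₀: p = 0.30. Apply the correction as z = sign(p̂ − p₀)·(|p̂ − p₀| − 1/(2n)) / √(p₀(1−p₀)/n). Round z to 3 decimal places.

With x = 15 successes in n = 60, p̂ = 0.25000. p̂ − p₀ = -0.050000.
1/(2n) = 0.008333.
Corrected numerator: |-0.050000| − 0.008333 = 0.041667.
Null standard error: √(0.30·0.70/60) = √0.003500000 = 0.059161.
z = −0.041667/0.059161 = -0.704.

z = -0.704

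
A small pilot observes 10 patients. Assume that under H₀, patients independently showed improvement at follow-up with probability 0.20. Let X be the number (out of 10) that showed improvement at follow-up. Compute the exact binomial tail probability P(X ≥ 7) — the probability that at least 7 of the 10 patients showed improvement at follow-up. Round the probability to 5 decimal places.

P = 0.00086

X is binomial with n = 10 and p = 0.20.
P(X ≥ 7) = C(10,7)·0.20^7·0.80^3 + C(10,8)·0.20^8·0.80^2 + C(10,9)·0.20^9·0.80^1 + C(10,10)·0.20^10·0.80^0.
= 0.000786 + 0.000074 + 0.000004 + 0.000000 = 0.00086.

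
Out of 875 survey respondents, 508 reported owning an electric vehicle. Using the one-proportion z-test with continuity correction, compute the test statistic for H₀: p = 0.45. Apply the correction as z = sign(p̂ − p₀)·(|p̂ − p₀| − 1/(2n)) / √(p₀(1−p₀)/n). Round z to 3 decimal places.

The sample proportion is 508/875 = 0.58057. p̂ − p₀ = 0.130571.
1/(2n) = 0.000571.
Corrected numerator: |0.130571| − 0.000571 = 0.130000.
Null standard error: √(0.45·0.55/875) = √0.000282857 = 0.016818.
z = (+)0.130000/0.016818 = 7.730.

z = 7.730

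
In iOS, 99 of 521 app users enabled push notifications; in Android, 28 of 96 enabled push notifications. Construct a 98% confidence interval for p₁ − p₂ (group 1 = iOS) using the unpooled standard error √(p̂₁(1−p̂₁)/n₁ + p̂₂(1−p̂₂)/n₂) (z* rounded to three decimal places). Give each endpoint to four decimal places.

(-0.2167, 0.0134)

p̂₁ = 0.19002, p̂₂ = 0.29167, so the observed difference is -0.10165.
SE = √(0.000295416 + 0.002152054) = √0.002447470 = 0.049472.
z* = 2.326 at the 98% level. Margin = 2.326·0.049472 = 0.11507.
So the interval runs from -0.2167 to 0.0134.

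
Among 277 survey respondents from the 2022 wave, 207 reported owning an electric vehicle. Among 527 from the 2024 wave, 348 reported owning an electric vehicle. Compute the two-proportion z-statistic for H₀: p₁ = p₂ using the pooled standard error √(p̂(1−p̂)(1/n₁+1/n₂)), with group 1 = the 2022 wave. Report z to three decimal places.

z = 2.534

p̂₁ = 207/277 = 0.74729, p̂₂ = 348/527 = 0.66034.
Pooling: p̂ = 555/804 = 0.69030.
Pooled SE = √[0.2137865·0.00550764] ≈ 0.034314.
z = (p̂₁ − p̂₂)/SE = (0.74729 − 0.66034)/0.034314 = 0.08695/0.034314 = 2.534.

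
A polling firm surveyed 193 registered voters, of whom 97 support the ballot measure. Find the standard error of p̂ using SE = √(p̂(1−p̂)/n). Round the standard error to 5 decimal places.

With x = 97 successes in n = 193, p̂ = 0.50259.
p̂(1−p̂) = 0.50259·0.49741 = 0.249993.
SE = √(0.249993/193) = 0.03599.

SE = 0.03599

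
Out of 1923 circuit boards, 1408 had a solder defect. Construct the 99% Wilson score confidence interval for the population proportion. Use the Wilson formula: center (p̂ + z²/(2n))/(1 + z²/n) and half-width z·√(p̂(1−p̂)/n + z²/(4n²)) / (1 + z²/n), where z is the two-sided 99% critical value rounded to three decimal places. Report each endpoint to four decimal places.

(0.7054, 0.7574)

Here p̂ = 1408/1923 = 0.73219 and z = 2.576 (z² = 6.635776).
1 + z²/n = 1.003451.
Center = (0.73219 + 0.001725)/1.003451 = 0.73139.
Radicand: p̂(1−p̂)/n + z²/(4n²) = 0.000101970 + 0.000000449 = 0.000102419.
Half-width = z·√(radicand)/denom = 2.576·0.010120/1.003451 = 0.02598.
So the interval runs from 0.7054 to 0.7574.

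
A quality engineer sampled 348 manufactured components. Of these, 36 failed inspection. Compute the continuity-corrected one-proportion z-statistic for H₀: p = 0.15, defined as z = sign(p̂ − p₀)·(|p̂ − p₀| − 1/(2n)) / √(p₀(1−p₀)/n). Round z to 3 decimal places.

The sample proportion is 36/348 = 0.10345. p̂ − p₀ = -0.046552.
1/(2n) = 0.001437.
Corrected numerator: |-0.046552| − 0.001437 = 0.045115.
Under H₀, SE = √(p₀(1−p₀)/n) = √(0.15·0.85/348) = √0.000366379 = 0.019141.
z = (−)0.045115/0.019141 = -2.357.

z = -2.357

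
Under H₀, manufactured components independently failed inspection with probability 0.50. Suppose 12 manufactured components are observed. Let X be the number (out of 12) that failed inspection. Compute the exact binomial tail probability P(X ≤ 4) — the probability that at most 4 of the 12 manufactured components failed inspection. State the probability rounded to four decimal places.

P = 0.1938

X ~ Binomial(n=12, p=0.50).
P(X ≤ 4) = Σ_{j=0}^{4} C(12,j)·0.50^j·0.50^{12−j}.
= 0.000244 + 0.002930 + 0.016113 + 0.053711 + 0.120850 = 0.1938.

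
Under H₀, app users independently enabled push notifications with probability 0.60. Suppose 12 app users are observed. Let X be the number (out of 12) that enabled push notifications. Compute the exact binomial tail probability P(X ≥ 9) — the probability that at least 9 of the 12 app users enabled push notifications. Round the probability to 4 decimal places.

P = 0.2253

X is binomial with n = 12 and p = 0.60.
P(X ≥ 9) = C(12,9)·0.60^9·0.40^3 + C(12,10)·0.60^10·0.40^2 + C(12,11)·0.60^11·0.40^1 + C(12,12)·0.60^12·0.40^0.
= 0.141894 + 0.063852 + 0.017414 + 0.002177 = 0.2253.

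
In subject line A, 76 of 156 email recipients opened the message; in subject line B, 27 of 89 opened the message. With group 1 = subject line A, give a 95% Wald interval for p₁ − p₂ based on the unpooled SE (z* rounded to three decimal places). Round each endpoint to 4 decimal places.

(0.0602, 0.3074)

p̂₁ = 76/156 = 0.48718, p̂₂ = 27/89 = 0.30337; p̂₁ − p̂₂ = 0.18381.
Unpooled SE = √(p̂₁(1−p̂₁)/n₁ + p̂₂(1−p̂₂)/n₂) = √(0.001601510 + 0.002374572) = 0.063056.
z* = 1.960 at the 95% level. Margin = 1.960·0.063056 = 0.12359.
CI: 0.18381 ± 0.12359 = (0.0602, 0.3074).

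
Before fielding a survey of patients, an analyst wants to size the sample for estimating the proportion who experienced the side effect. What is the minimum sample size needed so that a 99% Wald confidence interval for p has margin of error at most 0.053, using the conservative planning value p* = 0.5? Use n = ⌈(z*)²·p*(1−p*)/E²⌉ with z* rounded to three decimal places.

The 99% critical value is z* = 2.576.
p*(1−p*) = 0.50·0.50 = 0.2500.
Required n before rounding: 6.635776 × 0.2500 / 0.053² = 590.582.
⌈590.582⌉ = 591.

n = 591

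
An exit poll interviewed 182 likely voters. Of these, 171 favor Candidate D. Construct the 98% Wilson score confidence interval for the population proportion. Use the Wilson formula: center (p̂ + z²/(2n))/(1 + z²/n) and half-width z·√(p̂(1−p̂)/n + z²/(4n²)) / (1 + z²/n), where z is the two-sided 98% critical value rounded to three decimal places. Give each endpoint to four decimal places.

(0.8844, 0.9693)

Here p̂ = 171/182 = 0.93956 and z = 2.326 (z² = 5.410276).
Denominator 1 + z²/n = 1 + 5.410276/182 = 1.029727.
Adjusted center: (0.93956 + z²/(2n))/1.029727 = 0.92687.
Radicand: p̂(1−p̂)/n + z²/(4n²) = 0.000312014 + 0.000040834 = 0.000352848.
Half-width = z·√(radicand)/denom = 2.326·0.018784/1.029727 = 0.04243.
So the interval runs from 0.8844 to 0.9693.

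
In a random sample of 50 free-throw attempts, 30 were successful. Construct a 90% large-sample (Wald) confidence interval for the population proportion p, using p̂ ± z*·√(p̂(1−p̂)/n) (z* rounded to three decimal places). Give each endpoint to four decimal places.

Sample proportion p̂ = 30/50 = 0.60000.
SE = √(p̂(1−p̂)/n) = √(0.240000/50) = 0.069282.
For 90% confidence, z* = 1.645.
Margin = 1.645·0.069282 = 0.11397.
Interval: 0.60000 ± 0.11397 → (0.4860, 0.7140).

(0.4860, 0.7140)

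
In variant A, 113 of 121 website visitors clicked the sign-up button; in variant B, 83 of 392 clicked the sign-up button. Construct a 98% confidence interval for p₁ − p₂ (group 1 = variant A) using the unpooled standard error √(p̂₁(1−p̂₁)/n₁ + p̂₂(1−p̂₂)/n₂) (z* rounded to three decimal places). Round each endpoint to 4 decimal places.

p̂₁ = 113/121 = 0.93388, p̂₂ = 83/392 = 0.21173; p̂₁ − p̂₂ = 0.72215.
SE = √(0.000510284 + 0.000425773) = √0.000936057 = 0.030595.
For 98% confidence, z* = 2.326. Margin = 2.326·0.030595 = 0.07116.
Interval: 0.72215 ± 0.07116 → (0.6510, 0.7933).

(0.6510, 0.7933)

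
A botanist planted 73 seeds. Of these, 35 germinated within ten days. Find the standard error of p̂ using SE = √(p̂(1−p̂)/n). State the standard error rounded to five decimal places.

SE = 0.05847

Sample proportion p̂ = 35/73 = 0.47945.
p̂(1−p̂) = 0.249578.
Dividing by n and taking the root: √0.003418877 = 0.05847.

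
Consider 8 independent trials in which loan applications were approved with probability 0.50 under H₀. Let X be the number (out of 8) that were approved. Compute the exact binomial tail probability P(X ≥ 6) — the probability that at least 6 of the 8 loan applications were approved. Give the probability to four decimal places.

X is binomial with n = 8 and p = 0.50.
P(X ≥ 6) = C(8,6)·0.50^6·0.50^2 + C(8,7)·0.50^7·0.50^1 + C(8,8)·0.50^8·0.50^0.
= 0.109375 + 0.031250 + 0.003906 = 0.1445.

P = 0.1445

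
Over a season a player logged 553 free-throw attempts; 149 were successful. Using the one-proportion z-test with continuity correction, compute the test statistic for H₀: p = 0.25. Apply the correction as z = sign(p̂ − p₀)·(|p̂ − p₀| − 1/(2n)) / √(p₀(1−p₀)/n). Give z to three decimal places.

z = 1.007

The sample proportion is 149/553 = 0.26944. p̂ − p₀ = 0.019439.
1/(2n) = 0.000904.
Corrected numerator: |0.019439| − 0.000904 = 0.018535.
Under H₀, SE = √(p₀(1−p₀)/n) = √(0.25·0.75/553) = √0.000339060 = 0.018414.
z = (+)0.018535/0.018414 = 1.007.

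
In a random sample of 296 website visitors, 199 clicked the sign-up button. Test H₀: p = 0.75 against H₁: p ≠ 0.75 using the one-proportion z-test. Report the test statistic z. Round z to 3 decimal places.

z = -3.087

The sample proportion is 199/296 = 0.67230.
Under H₀, SE = √(p₀(1−p₀)/n) = √(0.75·0.25/296) = √0.000633446 = 0.025168.
z = (p̂ − p₀)/SE = (0.67230 − 0.75)/0.025168 = -3.087.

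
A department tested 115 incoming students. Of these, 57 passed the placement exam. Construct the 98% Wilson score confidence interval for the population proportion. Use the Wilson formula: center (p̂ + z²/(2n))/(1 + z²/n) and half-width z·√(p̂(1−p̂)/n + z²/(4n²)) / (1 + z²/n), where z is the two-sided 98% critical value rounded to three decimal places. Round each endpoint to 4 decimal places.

(0.3899, 0.6018)

Here p̂ = 57/115 = 0.49565 and z = 2.326 (z² = 5.410276).
Denominator 1 + z²/n = 1 + 5.410276/115 = 1.047046.
Adjusted center: (0.49565 + z²/(2n))/1.047046 = 0.49585.
Radicand: p̂(1−p̂)/n + z²/(4n²) = 0.002173749 + 0.000102274 = 0.002276023.
Half-width = 2.326·√0.002276023/1.047046 = 0.10598.
CI: 0.49585 ± 0.10598 = (0.3899, 0.6018).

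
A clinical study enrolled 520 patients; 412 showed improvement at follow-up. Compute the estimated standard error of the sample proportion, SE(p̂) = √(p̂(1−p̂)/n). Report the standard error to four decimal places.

The sample proportion is 412/520 = 0.79231.
p̂(1−p̂) = 0.164555.
SE = √(0.164555/520) = √0.000316452 = 0.0178.

SE = 0.0178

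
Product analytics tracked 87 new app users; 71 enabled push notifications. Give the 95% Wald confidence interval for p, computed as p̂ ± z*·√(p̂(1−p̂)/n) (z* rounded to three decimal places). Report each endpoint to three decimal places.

With x = 71 successes in n = 87, p̂ = 0.81609.
SE = √(p̂(1−p̂)/n) = √(0.150086/87) = 0.041535.
The 95% critical value is z* = 1.960.
Margin = 1.960·0.041535 = 0.08141.
Interval: 0.81609 ± 0.08141 → (0.735, 0.897).

(0.735, 0.897)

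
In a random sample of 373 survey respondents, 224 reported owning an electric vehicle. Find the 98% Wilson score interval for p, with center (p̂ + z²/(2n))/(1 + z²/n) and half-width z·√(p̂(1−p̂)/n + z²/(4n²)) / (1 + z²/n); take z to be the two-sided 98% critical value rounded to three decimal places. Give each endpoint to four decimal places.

p̂ = 224/373 = 0.60054; z = 2.326, so z² = 5.410276.
Denominator 1 + z²/n = 1 + 5.410276/373 = 1.014505.
Adjusted center: (0.60054 + z²/(2n))/1.014505 = 0.59910.
Radicand: p̂(1−p̂)/n + z²/(4n²) = 0.000643143 + 0.000009722 = 0.000652865.
Half-width = 2.326·√0.000652865/1.014505 = 0.05858.
So the interval runs from 0.5405 to 0.6577.

(0.5405, 0.6577)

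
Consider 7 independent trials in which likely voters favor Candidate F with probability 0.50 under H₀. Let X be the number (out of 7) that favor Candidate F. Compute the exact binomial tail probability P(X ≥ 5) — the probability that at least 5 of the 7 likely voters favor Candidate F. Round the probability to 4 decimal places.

X is binomial with n = 7 and p = 0.50.
P(X ≥ 5) = C(7,5)·0.50^5·0.50^2 + C(7,6)·0.50^6·0.50^1 + C(7,7)·0.50^7·0.50^0.
= 0.164062 + 0.054688 + 0.007812 = 0.2266.

P = 0.2266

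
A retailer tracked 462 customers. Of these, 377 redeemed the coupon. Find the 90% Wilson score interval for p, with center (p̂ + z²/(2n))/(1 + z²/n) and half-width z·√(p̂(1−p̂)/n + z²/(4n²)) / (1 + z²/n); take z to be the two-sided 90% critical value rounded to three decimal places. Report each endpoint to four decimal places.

(0.7846, 0.8438)

Here p̂ = 377/462 = 0.81602 and z = 1.645 (z² = 2.706025).
1 + z²/n = 1.005857.
Adjusted center: (0.81602 + z²/(2n))/1.005857 = 0.81418.
Radicand: p̂(1−p̂)/n + z²/(4n²) = 0.000324963 + 0.000003169 = 0.000328132.
Half-width = 1.645·√0.000328132/1.005857 = 0.02962.
Interval: 0.81418 ± 0.02962 → (0.7846, 0.8438).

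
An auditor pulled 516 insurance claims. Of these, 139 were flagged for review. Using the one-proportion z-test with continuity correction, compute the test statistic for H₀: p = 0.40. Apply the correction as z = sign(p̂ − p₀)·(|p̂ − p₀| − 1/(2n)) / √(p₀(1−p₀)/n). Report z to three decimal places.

z = -6.012

With x = 139 successes in n = 516, p̂ = 0.26938. p̂ − p₀ = -0.130620.
Continuity correction 1/(2n) = 1/1032 = 0.000969.
Corrected numerator: |-0.130620| − 0.000969 = 0.129651.
Under H₀, SE = √(p₀(1−p₀)/n) = √(0.40·0.60/516) = √0.000465116 = 0.021567.
z = −0.129651/0.021567 = -6.012.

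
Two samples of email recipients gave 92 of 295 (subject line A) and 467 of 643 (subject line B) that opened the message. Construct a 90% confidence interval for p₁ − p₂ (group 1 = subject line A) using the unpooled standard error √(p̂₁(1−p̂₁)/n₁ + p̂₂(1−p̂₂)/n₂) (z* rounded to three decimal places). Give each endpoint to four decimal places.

p̂₁ = 0.31186, p̂₂ = 0.72628, so the observed difference is -0.41442.
SE = √(0.000727475 + 0.000309169) = √0.001036644 = 0.032197.
z* = 1.645 at the 90% level. Margin = 1.645·0.032197 = 0.05296.
So the interval runs from -0.4674 to -0.3615.

(-0.4674, -0.3615)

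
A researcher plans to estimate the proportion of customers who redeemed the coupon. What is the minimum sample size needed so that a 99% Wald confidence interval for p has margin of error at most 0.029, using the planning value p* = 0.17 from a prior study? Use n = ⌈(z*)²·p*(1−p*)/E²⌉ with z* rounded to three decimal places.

The 99% critical value is z* = 2.576.
p*(1−p*) = 0.17·0.83 = 0.1411.
Required n before rounding: 6.635776 × 0.1411 / 0.029² = 1113.327.
Rounding up, n = 1114.

n = 1114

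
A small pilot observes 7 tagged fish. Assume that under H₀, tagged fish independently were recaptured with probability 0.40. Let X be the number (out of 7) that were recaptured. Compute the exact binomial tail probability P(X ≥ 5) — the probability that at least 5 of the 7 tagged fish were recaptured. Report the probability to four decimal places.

X ~ Binomial(n=7, p=0.40).
P(X ≥ 5) = C(7,5)·0.40^5·0.60^2 + C(7,6)·0.40^6·0.60^1 + C(7,7)·0.40^7·0.60^0.
= 0.077414 + 0.017203 + 0.001638 = 0.0963.

P = 0.0963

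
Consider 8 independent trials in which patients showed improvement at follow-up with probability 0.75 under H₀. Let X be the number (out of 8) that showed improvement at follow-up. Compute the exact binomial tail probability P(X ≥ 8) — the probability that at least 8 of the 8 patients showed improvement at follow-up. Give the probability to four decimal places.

P = 0.1001

X is binomial with n = 8 and p = 0.75.
P(X ≥ 8) = C(8,8)·0.75^8·0.25^0.
= 0.100113 = 0.1001.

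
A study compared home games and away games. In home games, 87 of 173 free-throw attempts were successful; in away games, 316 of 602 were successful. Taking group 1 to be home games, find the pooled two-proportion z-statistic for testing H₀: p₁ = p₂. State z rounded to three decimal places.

z = -0.511

p̂₁ = 87/173 = 0.50289, p̂₂ = 316/602 = 0.52492.
Pooled p̂ = (87+316)/(173+602) = 403/775 = 0.52000.
SE = √[p̂(1−p̂)(1/n₁+1/n₂)] = √[0.52000·0.48000·(1/173+1/602)] ≈ 0.043097.
z = -0.02203/0.043097 = -0.511.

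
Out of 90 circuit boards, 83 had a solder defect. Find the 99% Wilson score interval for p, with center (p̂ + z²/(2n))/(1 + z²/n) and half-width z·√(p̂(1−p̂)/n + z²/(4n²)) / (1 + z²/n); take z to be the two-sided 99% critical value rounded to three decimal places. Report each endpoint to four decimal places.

(0.8173, 0.9692)

Here p̂ = 83/90 = 0.92222 and z = 2.576 (z² = 6.635776).
1 + z²/n = 1.073731.
Adjusted center: (0.92222 + z²/(2n))/1.073731 = 0.89323.
Radicand: p̂(1−p̂)/n + z²/(4n²) = 0.000796982 + 0.000204808 = 0.001001790.
Half-width = 2.576·√0.001001790/1.073731 = 0.07593.
CI: 0.89323 ± 0.07593 = (0.8173, 0.9692).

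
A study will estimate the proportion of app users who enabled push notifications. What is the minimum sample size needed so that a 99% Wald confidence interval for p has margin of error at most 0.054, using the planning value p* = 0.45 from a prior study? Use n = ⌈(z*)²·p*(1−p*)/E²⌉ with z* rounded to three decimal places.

n = 564

The 99% critical value is z* = 2.576.
p*(1−p*) = 0.2475.
Required n before rounding: 6.635776 × 0.2475 / 0.054² = 563.222.
⌈563.222⌉ = 564.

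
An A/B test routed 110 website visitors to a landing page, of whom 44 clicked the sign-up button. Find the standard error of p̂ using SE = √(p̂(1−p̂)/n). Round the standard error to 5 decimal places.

Sample proportion p̂ = 44/110 = 0.40000.
p̂(1−p̂) = 0.40000·0.60000 = 0.240000.
SE = √(0.240000/110) = 0.04671.

SE = 0.04671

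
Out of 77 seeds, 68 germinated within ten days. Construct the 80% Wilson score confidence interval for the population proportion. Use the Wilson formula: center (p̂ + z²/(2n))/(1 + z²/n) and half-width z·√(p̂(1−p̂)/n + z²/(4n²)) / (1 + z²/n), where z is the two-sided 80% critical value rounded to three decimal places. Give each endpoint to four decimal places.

Here p̂ = 68/77 = 0.88312 and z = 1.282 (z² = 1.643524).
1 + z²/n = 1.021344.
Center = (0.88312 + 0.010672)/1.021344 = 0.87511.
Radicand: p̂(1−p̂)/n + z²/(4n²) = 0.001340538 + 0.000069300 = 0.001409838.
Half-width = 1.282·√0.001409838/1.021344 = 0.04713.
So the interval runs from 0.8280 to 0.9222.

(0.8280, 0.9222)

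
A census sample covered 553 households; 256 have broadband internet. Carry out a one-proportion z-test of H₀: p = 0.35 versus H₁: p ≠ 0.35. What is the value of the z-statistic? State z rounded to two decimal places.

Sample proportion p̂ = 256/553 = 0.46293.
Null standard error: √(0.35·0.65/553) = √0.000411392 = 0.020283.
z = (0.46293 − 0.35)/0.020283 = 0.11293/0.020283 = 5.57.

z = 5.57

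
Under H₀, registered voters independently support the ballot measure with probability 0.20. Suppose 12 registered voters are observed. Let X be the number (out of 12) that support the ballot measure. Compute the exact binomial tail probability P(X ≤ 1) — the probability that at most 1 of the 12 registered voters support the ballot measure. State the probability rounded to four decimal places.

X ~ Binomial(n=12, p=0.20).
P(X ≤ 1) = C(12,0)·0.20^0·0.80^12 + C(12,1)·0.20^1·0.80^11.
= 0.068719 + 0.206158 = 0.2749.

P = 0.2749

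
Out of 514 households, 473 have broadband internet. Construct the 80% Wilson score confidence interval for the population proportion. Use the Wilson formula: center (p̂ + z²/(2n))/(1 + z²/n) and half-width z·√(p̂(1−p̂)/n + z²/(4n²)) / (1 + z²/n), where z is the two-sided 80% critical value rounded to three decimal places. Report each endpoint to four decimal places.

p̂ = 473/514 = 0.92023; z = 1.282, so z² = 1.643524.
Denominator 1 + z²/n = 1 + 1.643524/514 = 1.003198.
Center = (0.92023 + 0.001599)/1.003198 = 0.91889.
Radicand: p̂(1−p̂)/n + z²/(4n²) = 0.000142809 + 0.000001555 = 0.000144364.
Half-width = z·√(radicand)/denom = 1.282·0.012015/1.003198 = 0.01535.
So the interval runs from 0.9035 to 0.9342.

(0.9035, 0.9342)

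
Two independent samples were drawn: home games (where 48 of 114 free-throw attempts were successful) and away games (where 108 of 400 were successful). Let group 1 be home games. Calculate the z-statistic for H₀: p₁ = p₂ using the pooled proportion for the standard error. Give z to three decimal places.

z = 3.094

Sample proportions: p̂₁ = 48/114 = 0.42105 and p̂₂ = 108/400 = 0.27000.
Pooled p̂ = (48+108)/(114+400) = 156/514 = 0.30350.
SE = √[p̂(1−p̂)(1/n₁+1/n₂)] = √[0.30350·0.69650·(1/114+1/400)] ≈ 0.048813.
z = (p̂₁ − p̂₂)/SE = (0.42105 − 0.27000)/0.048813 = 0.15105/0.048813 = 3.094.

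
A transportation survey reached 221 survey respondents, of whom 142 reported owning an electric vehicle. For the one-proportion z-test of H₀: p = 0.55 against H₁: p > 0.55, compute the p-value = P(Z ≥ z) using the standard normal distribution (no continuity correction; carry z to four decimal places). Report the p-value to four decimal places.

p-value = 0.0028

Sample proportion p̂ = 142/221 = 0.64253.
Null standard error: √(0.55·0.45/221) = √0.001119910 = 0.033465.
z = (p̂ − p₀)/SE = (142/221 − 0.55)/0.033465 ≈ 2.7651.
p-value = P(Z ≥ z) with z = 2.7651 → 0.0028.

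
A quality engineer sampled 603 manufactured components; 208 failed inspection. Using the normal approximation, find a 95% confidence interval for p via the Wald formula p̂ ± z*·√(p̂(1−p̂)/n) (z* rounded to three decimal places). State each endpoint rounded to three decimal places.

Sample proportion p̂ = 208/603 = 0.34494.
SE(p̂) = √(0.34494·0.65506/603) = 0.019358.
z* = 1.960 at the 95% level.
Margin of error: 1.960 × 0.019358 = 0.03794.
Interval: 0.34494 ± 0.03794 → (0.307, 0.383).

(0.307, 0.383)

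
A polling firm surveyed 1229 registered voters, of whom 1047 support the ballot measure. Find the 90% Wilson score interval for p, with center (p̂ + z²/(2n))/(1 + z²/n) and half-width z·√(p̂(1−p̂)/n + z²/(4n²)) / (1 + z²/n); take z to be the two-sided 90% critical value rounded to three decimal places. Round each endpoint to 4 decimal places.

Here p̂ = 1047/1229 = 0.85191 and z = 1.645 (z² = 2.706025).
Denominator 1 + z²/n = 1 + 2.706025/1229 = 1.002202.
Adjusted center: (0.85191 + z²/(2n))/1.002202 = 0.85114.
Radicand: p̂(1−p̂)/n + z²/(4n²) = 0.000102651 + 0.000000448 = 0.000103099.
Half-width = z·√(radicand)/denom = 1.645·0.010154/1.002202 = 0.01667.
CI: 0.85114 ± 0.01667 = (0.8345, 0.8678).

(0.8345, 0.8678)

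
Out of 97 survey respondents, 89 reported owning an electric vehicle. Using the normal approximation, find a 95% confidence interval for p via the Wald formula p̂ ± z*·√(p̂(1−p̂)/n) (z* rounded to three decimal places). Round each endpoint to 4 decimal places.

(0.8628, 0.9723)

Sample proportion p̂ = 89/97 = 0.91753.
SE(p̂) = √(0.91753·0.08247/97) = 0.027931.
For 95% confidence, z* = 1.960.
Margin = 1.960·0.027931 = 0.05474.
CI: 0.91753 ± 0.05474 = (0.8628, 0.9723).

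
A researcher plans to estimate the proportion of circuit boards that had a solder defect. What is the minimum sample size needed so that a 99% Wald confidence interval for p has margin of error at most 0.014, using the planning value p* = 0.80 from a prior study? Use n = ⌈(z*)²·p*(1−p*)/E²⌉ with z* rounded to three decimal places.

n = 5417

The 99% critical value is z* = 2.576.
p*(1−p*) = 0.80·0.20 = 0.1600.
(z*)²·p*(1−p*)/E² = 6.635776·0.1600/0.000196 = 5416.960.
⌈5416.960⌉ = 5417.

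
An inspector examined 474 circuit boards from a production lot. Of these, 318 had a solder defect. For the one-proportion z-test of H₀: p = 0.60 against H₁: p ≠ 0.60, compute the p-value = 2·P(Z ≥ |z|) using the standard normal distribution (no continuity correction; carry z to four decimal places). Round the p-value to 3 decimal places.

Sample proportion p̂ = 318/474 = 0.67089.
SE₀ = √(0.60·0.40/474) = 0.022502.
z = (p̂ − p₀)/SE = (318/474 − 0.60)/0.022502 ≈ 3.1502.
From the standard normal, 2·P(Z ≥ |z|) = 0.002.

p-value = 0.002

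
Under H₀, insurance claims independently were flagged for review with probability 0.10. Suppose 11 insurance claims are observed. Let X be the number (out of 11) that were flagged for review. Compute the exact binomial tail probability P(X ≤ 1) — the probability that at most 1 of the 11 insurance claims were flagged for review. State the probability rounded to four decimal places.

X ~ Binomial(n=11, p=0.10).
P(X ≤ 1) = C(11,0)·0.10^0·0.90^11 + C(11,1)·0.10^1·0.90^10.
= 0.313811 + 0.383546 = 0.6974.

P = 0.6974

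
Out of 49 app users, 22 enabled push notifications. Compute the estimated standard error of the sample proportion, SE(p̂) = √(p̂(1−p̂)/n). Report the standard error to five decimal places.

With x = 22 successes in n = 49, p̂ = 0.44898.
p̂(1−p̂) = 0.247397.
Dividing by n and taking the root: √0.005048918 = 0.07106.

SE = 0.07106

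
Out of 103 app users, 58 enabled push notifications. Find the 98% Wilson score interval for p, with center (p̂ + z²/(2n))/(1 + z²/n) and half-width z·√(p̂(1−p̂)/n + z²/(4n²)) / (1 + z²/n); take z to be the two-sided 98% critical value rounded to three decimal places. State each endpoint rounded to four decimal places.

Here p̂ = 58/103 = 0.56311 and z = 2.326 (z² = 5.410276).
Denominator 1 + z²/n = 1 + 5.410276/103 = 1.052527.
Center = (0.56311 + 0.026263)/1.052527 = 0.55996.
Radicand: p̂(1−p̂)/n + z²/(4n²) = 0.002388520 + 0.000127493 = 0.002516013.
Half-width = 2.326·√0.002516013/1.052527 = 0.11085.
CI: 0.55996 ± 0.11085 = (0.4491, 0.6708).

(0.4491, 0.6708)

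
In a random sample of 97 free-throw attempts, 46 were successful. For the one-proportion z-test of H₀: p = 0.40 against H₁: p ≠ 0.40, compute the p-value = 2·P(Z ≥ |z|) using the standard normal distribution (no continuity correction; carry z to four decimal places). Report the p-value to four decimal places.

With x = 46 successes in n = 97, p̂ = 0.47423.
SE₀ = √(0.40·0.60/97) = 0.049742.
Test statistic (full precision, shown to 4 dp): z = (46/97 − 0.40)/SE₀ ≈ 1.4922.
From the standard normal, 2·P(Z ≥ |z|) = 0.1356.

p-value = 0.1356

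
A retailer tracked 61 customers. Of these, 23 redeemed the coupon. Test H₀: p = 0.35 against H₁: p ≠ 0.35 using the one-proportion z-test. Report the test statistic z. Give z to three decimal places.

Sample proportion p̂ = 23/61 = 0.37705.
SE₀ = √(0.35·0.65/61) = 0.061070.
z = (p̂ − p₀)/SE = (0.37705 − 0.35)/0.061070 = 0.443.

z = 0.443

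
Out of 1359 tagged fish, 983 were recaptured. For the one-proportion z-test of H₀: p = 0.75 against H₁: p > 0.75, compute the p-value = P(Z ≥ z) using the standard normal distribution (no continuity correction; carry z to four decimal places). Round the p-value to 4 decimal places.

p-value = 0.9884

Sample proportion p̂ = 983/1359 = 0.72333.
Under H₀, SE = √(p₀(1−p₀)/n) = √(0.75·0.25/1359) = √0.000137969 = 0.011746.
z = (p̂ − p₀)/SE = (983/1359 − 0.75)/0.011746 ≈ -2.2709.
From the standard normal, P(Z ≥ z) = 0.9884.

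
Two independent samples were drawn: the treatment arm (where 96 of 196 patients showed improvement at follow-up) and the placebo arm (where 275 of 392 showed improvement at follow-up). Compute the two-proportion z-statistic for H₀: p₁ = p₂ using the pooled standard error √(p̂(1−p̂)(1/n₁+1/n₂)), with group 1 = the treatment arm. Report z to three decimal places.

z = -5.016

Sample proportions: p̂₁ = 96/196 = 0.48980 and p̂₂ = 275/392 = 0.70153.
Pooling: p̂ = 371/588 = 0.63095.
Pooled SE = √[0.2328515·0.00765306] ≈ 0.042214.
z = -0.21173/0.042214 = -5.016.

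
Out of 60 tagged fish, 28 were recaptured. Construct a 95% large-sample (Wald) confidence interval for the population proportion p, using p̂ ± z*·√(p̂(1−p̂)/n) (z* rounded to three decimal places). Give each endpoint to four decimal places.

The sample proportion is 28/60 = 0.46667.
Standard error of p̂: √(0.248889/60) = √0.004148148 = 0.064406.
The 95% critical value is z* = 1.960.
Margin of error: 1.960 × 0.064406 = 0.12624.
CI: 0.46667 ± 0.12624 = (0.3404, 0.5929).

(0.3404, 0.5929)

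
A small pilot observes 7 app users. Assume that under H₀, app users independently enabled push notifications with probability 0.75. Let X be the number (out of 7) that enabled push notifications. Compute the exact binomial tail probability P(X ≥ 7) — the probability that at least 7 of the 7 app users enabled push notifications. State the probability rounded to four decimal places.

X is binomial with n = 7 and p = 0.75.
P(X ≥ 7) = C(7,7)·0.75^7·0.25^0.
= 0.133484 = 0.1335.

P = 0.1335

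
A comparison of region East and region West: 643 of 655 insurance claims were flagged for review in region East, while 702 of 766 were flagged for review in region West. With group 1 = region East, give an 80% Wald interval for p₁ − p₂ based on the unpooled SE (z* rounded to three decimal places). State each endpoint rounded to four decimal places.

(0.0508, 0.0797)

p̂₁ = 643/655 = 0.98168, p̂₂ = 702/766 = 0.91645; p̂₁ − p̂₂ = 0.06523.
Unpooled SE = √(p̂₁(1−p̂₁)/n₁ + p̂₂(1−p̂₂)/n₂) = √(0.000027458 + 0.000099961) = 0.011288.
For 80% confidence, z* = 1.282. Margin of error = 0.01447.
So the interval runs from 0.0508 to 0.0797.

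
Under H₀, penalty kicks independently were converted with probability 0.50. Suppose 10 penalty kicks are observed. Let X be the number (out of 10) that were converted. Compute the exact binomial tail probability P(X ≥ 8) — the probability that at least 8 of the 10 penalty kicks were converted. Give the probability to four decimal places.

P = 0.0547

X is binomial with n = 10 and p = 0.50.
P(X ≥ 8) = C(10,8)·0.50^8·0.50^2 + C(10,9)·0.50^9·0.50^1 + C(10,10)·0.50^10·0.50^0.
= 0.043945 + 0.009766 + 0.000977 = 0.0547.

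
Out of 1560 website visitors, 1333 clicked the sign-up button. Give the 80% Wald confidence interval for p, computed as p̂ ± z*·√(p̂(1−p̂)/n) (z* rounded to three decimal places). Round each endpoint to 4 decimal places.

(0.8430, 0.8659)

Sample proportion p̂ = 1333/1560 = 0.85449.
SE(p̂) = √(0.85449·0.14551/1560) = 0.008928.
z* = 1.282 at the 80% level.
Margin of error: 1.282 × 0.008928 = 0.01145.
So the interval runs from 0.8430 to 0.8659.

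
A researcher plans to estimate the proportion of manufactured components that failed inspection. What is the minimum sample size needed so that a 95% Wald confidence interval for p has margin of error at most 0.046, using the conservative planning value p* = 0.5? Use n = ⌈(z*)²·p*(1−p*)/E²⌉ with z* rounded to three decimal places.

n = 454

For 95% confidence, z* = 1.960.
p*(1−p*) = 0.2500.
(z*)²·p*(1−p*)/E² = 3.841600·0.2500/0.002116 = 453.875.
Rounding up, n = 454.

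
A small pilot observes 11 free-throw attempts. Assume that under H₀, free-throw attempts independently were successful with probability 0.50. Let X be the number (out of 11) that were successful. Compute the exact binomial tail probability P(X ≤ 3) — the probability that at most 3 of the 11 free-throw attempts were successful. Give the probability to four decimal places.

P = 0.1133

X ~ Binomial(n=11, p=0.50).
P(X ≤ 3) = C(11,0)·0.50^0·0.50^11 + C(11,1)·0.50^1·0.50^10 + C(11,2)·0.50^2·0.50^9 + C(11,3)·0.50^3·0.50^8.
= 0.000488 + 0.005371 + 0.026855 + 0.080566 = 0.1133.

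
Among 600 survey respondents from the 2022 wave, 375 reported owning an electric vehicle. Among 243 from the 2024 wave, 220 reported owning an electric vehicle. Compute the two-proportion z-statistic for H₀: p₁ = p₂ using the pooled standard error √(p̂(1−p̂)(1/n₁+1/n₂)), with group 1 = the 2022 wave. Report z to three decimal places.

Sample proportions: p̂₁ = 375/600 = 0.62500 and p̂₂ = 220/243 = 0.90535.
Pooling: p̂ = 595/843 = 0.70581.
SE = √[p̂(1−p̂)(1/n₁+1/n₂)] = √[0.70581·0.29419·(1/600+1/243)] ≈ 0.034649.
z = -0.28035/0.034649 = -8.091.

z = -8.091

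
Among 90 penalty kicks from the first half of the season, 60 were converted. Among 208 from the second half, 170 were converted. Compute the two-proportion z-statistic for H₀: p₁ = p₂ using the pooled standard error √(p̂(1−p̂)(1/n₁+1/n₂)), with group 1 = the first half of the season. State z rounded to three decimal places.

z = -2.845

p̂₁ = 60/90 = 0.66667, p̂₂ = 170/208 = 0.81731.
Pooling: p̂ = 230/298 = 0.77181.
Pooled SE = √[0.1761182·0.01591880] ≈ 0.052949.
z = (p̂₁ − p̂₂)/SE = (0.66667 − 0.81731)/0.052949 = -0.15064/0.052949 = -2.845.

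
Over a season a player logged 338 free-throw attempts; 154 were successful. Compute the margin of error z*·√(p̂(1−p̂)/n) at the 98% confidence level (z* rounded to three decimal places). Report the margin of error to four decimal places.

ME = 0.0630

p̂ = 154/338 = 0.45562.
Standard error of p̂: √(0.248031/338) = √0.000733818 = 0.027089.
z* = 2.326 at the 98% level.
Margin of error = z*·SE = 2.326 × 0.027089 = 0.0630.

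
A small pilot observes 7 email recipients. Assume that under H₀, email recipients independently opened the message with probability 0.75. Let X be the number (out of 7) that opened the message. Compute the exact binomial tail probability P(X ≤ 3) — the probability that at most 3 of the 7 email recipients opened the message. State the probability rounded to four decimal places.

X ~ Binomial(n=7, p=0.75).
P(X ≤ 3) = C(7,0)·0.75^0·0.25^7 + C(7,1)·0.75^1·0.25^6 + C(7,2)·0.75^2·0.25^5 + C(7,3)·0.75^3·0.25^4.
= 0.000061 + 0.001282 + 0.011536 + 0.057678 = 0.0706.

P = 0.0706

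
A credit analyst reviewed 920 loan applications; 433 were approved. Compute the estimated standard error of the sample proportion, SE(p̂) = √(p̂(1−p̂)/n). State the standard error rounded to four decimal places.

Sample proportion p̂ = 433/920 = 0.47065.
p̂(1−p̂) = 0.47065·0.52935 = 0.249139.
Dividing by n and taking the root: √0.000270803 = 0.0165.

SE = 0.0165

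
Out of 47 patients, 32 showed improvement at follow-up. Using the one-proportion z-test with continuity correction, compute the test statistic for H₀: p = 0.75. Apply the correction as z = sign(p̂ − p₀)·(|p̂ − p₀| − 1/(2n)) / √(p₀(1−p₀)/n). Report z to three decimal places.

Sample proportion p̂ = 32/47 = 0.68085. p̂ − p₀ = -0.069149.
1/(2n) = 0.010638.
Corrected numerator: |-0.069149| − 0.010638 = 0.058511.
Under H₀, SE = √(p₀(1−p₀)/n) = √(0.75·0.25/47) = √0.003989362 = 0.063161.
z = −0.058511/0.063161 = -0.926.

z = -0.926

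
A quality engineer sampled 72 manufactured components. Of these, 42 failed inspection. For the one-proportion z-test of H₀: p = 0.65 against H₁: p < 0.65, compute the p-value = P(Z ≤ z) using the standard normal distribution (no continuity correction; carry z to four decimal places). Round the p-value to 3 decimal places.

p-value = 0.118

With x = 42 successes in n = 72, p̂ = 0.58333.
SE₀ = √(0.65·0.35/72) = 0.056211.
z = (p̂ − p₀)/SE = (42/72 − 0.65)/0.056211 ≈ -1.1860.
p-value = P(Z ≤ z) with z = -1.1860 → 0.118.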